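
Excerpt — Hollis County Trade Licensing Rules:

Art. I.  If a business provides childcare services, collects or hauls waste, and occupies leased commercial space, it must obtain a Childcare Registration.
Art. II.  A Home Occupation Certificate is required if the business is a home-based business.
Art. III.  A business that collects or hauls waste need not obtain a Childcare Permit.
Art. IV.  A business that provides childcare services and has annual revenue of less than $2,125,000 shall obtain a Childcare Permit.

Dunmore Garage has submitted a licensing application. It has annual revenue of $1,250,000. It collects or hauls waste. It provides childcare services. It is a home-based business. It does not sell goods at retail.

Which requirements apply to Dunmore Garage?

Home Occupation Certificate

Art. I. provides childcare services; collects or hauls waste; is a home-based business (not: occupies leased commercial space) → Childcare Registration not required.
Art. II. is a home-based business → Home Occupation Certificate required.
Art. III. collects or hauls waste → exempt from Childcare Permit.
Art. IV. provides childcare services; revenue $1,250,000 < $2,125,000 → Childcare Permit required.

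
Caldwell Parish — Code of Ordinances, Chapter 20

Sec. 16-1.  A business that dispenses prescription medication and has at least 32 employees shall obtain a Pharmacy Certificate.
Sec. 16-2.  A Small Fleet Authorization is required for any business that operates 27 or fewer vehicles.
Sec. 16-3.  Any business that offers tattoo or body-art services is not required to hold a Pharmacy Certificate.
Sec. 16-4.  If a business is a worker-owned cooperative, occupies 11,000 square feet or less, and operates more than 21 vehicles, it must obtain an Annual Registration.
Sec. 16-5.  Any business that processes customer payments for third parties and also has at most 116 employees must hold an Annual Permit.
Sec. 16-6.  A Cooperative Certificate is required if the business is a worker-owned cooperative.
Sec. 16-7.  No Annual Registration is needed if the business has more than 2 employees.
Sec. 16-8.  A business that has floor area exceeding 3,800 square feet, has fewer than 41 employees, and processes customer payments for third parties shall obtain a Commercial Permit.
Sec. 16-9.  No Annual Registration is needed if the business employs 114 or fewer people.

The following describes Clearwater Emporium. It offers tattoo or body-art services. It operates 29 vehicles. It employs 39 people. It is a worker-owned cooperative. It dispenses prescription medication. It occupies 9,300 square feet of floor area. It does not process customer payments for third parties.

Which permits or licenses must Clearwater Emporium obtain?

Sec. 16-1. dispenses prescription medication; employees 39 ≥ 32 → Pharmacy Certificate required.
Sec. 16-2. vehicles 29 > 27 → Small Fleet Authorization not required.
Sec. 16-3. offers tattoo or body-art services → exempt from Pharmacy Certificate.
Sec. 16-4. is a worker-owned cooperative; floor area 9,300 square feet ≤ 11,000 square feet; vehicles 29 > 21 → Annual Registration required.
Sec. 16-5. does not process customer payments for third parties; employees 39 ≤ 116 → Annual Permit not required.
Sec. 16-6. is a worker-owned cooperative → Cooperative Certificate required.
Sec. 16-7. employees 39 > 2 → exempt from Annual Registration.
Sec. 16-8. floor area 9,300 square feet > 3,800 square feet; employees 39 < 41; does not process customer payments for third parties → Commercial Permit not required.
Sec. 16-9. employees 39 ≤ 114 → exempt from Annual Registration.

Cooperative Certificate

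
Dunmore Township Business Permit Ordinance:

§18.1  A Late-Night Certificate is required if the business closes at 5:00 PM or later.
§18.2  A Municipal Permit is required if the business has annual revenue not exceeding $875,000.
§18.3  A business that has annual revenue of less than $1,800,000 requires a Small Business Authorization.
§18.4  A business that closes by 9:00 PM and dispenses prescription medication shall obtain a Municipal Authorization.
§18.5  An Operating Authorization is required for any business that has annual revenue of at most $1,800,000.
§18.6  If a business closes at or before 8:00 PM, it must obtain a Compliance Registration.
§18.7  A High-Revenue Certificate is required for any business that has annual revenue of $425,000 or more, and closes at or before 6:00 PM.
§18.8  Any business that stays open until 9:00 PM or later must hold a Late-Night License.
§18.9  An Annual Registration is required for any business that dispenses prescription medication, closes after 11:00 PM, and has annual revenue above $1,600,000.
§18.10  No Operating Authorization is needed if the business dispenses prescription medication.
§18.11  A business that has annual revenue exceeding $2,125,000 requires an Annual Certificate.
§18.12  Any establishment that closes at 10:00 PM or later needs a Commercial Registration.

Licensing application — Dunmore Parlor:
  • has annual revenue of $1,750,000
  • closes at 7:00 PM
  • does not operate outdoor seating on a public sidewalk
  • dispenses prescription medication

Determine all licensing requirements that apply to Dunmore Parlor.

Compliance Registration, Late-Night Certificate, Municipal Authorization, Small Business Authorization

§18.1 closes 7:00 PM, after 5:00 PM → Late-Night Certificate required.
§18.2 revenue $1,750,000 > $875,000 → Municipal Permit not required.
§18.3 revenue $1,750,000 < $1,800,000 → Small Business Authorization required.
§18.4 closes 7:00 PM, at/before 9:00 PM; dispenses prescription medication → Municipal Authorization required.
§18.5 revenue $1,750,000 ≤ $1,800,000 → Operating Authorization required.
§18.6 closes 7:00 PM, at/before 8:00 PM → Compliance Registration required.
§18.7 revenue $1,750,000 ≥ $425,000; closes 7:00 PM, after 6:00 PM → High-Revenue Certificate not required.
§18.8 closes 7:00 PM, at/before 9:00 PM → Late-Night License not required.
§18.9 dispenses prescription medication; closes 7:00 PM, at/before 11:00 PM; revenue $1,750,000 > $1,600,000 → Annual Registration not required.
§18.10 dispenses prescription medication → exempt from Operating Authorization.
§18.11 revenue $1,750,000 ≤ $2,125,000 → Annual Certificate not required.
§18.12 closes 7:00 PM, at/before 10:00 PM → Commercial Registration not required.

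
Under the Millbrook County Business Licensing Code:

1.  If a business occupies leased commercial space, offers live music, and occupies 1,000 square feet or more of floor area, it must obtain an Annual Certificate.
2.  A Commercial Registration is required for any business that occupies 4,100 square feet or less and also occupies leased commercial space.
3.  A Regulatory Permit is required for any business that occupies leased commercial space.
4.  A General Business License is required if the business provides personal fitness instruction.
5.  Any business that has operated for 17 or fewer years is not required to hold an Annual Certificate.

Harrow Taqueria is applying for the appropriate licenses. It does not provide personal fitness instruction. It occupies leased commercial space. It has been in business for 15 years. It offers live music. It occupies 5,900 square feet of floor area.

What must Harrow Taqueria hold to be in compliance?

Regulatory Permit

1. occupies leased commercial space; offers live music; floor area 5,900 square feet ≥ 1,000 square feet → Annual Certificate required.
2. floor area 5,900 square feet > 4,100 square feet; occupies leased commercial space → Commercial Registration not required.
3. occupies leased commercial space → Regulatory Permit required.
4. does not provide personal fitness instruction → General Business License not required.
5. years in business 15 ≤ 17 → exempt from Annual Certificate.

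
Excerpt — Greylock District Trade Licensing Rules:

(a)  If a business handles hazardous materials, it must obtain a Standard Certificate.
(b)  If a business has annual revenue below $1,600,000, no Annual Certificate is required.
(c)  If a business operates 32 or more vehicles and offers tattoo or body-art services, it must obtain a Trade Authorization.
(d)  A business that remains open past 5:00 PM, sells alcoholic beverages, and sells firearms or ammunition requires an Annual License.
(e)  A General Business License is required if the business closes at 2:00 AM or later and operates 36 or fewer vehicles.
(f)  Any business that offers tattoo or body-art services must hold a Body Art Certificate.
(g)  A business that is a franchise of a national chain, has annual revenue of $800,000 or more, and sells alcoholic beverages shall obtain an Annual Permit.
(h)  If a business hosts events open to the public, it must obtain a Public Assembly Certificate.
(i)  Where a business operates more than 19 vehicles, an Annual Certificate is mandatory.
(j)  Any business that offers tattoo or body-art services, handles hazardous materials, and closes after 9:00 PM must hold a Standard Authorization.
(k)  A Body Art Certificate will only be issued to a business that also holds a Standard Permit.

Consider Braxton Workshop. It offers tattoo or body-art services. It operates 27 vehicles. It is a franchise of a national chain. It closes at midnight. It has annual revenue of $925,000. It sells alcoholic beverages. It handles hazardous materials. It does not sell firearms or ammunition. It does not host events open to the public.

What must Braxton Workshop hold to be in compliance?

(a) handles hazardous materials → Standard Certificate required.
(b) revenue $925,000 < $1,600,000 → exempt from Annual Certificate.
(c) vehicles 27 < 32; offers tattoo or body-art services → Trade Authorization not required.
(d) closes midnight, after 5:00 PM; sells alcoholic beverages; does not sell firearms or ammunition → Annual License not required.
(e) closes midnight, at/before 2:00 AM; vehicles 27 ≤ 36 → General Business License not required.
(f) offers tattoo or body-art services → Body Art Certificate required.
(g) is a franchise of a national chain; revenue $925,000 ≥ $800,000; sells alcoholic beverages → Annual Permit required.
(h) does not host events open to the public → Public Assembly Certificate not required.
(i) vehicles 27 > 19 → Annual Certificate required.
(j) offers tattoo or body-art services; handles hazardous materials; closes midnight, after 9:00 PM → Standard Authorization required.
(k) Body Art Certificate is required → Standard Permit also required.

Annual Permit, Body Art Certificate, Standard Authorization, Standard Certificate, Standard Permit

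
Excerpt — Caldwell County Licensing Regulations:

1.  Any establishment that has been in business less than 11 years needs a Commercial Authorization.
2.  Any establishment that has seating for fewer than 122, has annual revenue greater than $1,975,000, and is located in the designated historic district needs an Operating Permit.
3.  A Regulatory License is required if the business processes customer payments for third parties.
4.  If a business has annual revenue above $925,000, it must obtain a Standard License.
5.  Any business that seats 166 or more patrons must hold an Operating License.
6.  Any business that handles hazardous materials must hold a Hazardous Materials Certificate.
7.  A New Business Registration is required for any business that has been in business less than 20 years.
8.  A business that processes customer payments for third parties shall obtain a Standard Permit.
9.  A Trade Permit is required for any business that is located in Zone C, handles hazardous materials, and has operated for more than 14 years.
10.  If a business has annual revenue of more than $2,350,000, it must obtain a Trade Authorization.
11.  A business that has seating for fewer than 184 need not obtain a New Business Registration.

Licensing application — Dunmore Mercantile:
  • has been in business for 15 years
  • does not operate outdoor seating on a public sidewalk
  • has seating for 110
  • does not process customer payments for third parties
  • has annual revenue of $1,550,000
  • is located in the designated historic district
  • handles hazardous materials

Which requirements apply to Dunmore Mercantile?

1. years in business 15 ≥ 11 → Commercial Authorization not required.
2. seating 110 < 122; revenue $1,550,000 ≤ $1,975,000; is located in the designated historic district → Operating Permit not required.
3. does not process customer payments for third parties → Regulatory License not required.
4. revenue $1,550,000 > $925,000 → Standard License required.
5. seating 110 < 166 → Operating License not required.
6. handles hazardous materials → Hazardous Materials Certificate required.
7. years in business 15 < 20 → New Business Registration required.
8. does not process customer payments for third parties → Standard Permit not required.
9. is located in the designated historic district (not: is located in Zone C); handles hazardous materials; years in business 15 > 14 → Trade Permit not required.
10. revenue $1,550,000 ≤ $2,350,000 → Trade Authorization not required.
11. seating 110 < 184 → exempt from New Business Registration.

Hazardous Materials Certificate, Standard License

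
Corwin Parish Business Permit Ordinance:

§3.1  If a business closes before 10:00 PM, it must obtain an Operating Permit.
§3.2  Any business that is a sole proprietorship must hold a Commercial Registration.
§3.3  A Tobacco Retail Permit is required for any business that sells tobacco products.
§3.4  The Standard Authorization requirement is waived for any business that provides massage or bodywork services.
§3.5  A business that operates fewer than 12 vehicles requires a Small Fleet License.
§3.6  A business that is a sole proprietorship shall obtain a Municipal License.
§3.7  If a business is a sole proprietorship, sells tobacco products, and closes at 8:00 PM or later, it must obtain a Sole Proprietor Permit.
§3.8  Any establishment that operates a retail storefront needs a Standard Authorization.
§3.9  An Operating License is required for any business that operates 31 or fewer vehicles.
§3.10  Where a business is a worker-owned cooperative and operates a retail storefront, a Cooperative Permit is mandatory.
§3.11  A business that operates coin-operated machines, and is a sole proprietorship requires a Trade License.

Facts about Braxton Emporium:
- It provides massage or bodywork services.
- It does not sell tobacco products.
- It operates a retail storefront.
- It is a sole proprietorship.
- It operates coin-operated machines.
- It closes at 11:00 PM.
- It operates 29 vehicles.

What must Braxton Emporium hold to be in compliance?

Commercial Registration, Municipal License, Operating License, Trade License

§3.1 closes 11:00 PM, after 10:00 PM → Operating Permit not required.
§3.2 is a sole proprietorship → Commercial Registration required.
§3.3 does not sell tobacco products → Tobacco Retail Permit not required.
§3.4 provides massage or bodywork services → exempt from Standard Authorization.
§3.5 vehicles 29 ≥ 12 → Small Fleet License not required.
§3.6 is a sole proprietorship → Municipal License required.
§3.7 is a sole proprietorship; does not sell tobacco products; closes 11:00 PM, after 8:00 PM → Sole Proprietor Permit not required.
§3.8 operates a retail storefront → Standard Authorization required.
§3.9 vehicles 29 ≤ 31 → Operating License required.
§3.10 is a sole proprietorship (not: is a worker-owned cooperative); operates a retail storefront → Cooperative Permit not required.
§3.11 operates coin-operated machines; is a sole proprietorship → Trade License required.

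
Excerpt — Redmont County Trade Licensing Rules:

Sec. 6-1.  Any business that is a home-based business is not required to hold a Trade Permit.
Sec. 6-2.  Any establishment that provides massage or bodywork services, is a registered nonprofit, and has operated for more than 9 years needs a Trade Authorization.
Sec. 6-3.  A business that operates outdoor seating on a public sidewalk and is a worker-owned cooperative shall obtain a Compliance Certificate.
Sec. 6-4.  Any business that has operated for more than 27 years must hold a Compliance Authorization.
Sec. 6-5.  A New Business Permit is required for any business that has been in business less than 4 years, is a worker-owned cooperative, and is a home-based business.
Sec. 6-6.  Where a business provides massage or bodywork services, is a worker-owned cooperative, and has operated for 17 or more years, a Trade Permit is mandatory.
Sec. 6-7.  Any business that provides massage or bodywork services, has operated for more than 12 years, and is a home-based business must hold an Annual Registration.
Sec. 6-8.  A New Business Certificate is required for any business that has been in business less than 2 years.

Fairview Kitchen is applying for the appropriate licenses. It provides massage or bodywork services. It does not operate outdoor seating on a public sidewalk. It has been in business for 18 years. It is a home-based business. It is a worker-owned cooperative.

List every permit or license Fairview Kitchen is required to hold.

Annual Registration

Sec. 6-1. is a home-based business → exempt from Trade Permit.
Sec. 6-2. provides massage or bodywork services; is a worker-owned cooperative (not: is a registered nonprofit); years in business 18 > 9 → Trade Authorization not required.
Sec. 6-3. does not operate outdoor seating on a public sidewalk; is a worker-owned cooperative → Compliance Certificate not required.
Sec. 6-4. years in business 18 ≤ 27 → Compliance Authorization not required.
Sec. 6-5. years in business 18 ≥ 4; is a worker-owned cooperative; is a home-based business → New Business Permit not required.
Sec. 6-6. provides massage or bodywork services; is a worker-owned cooperative; years in business 18 ≥ 17 → Trade Permit required.
Sec. 6-7. provides massage or bodywork services; years in business 18 > 12; is a home-based business → Annual Registration required.
Sec. 6-8. years in business 18 ≥ 2 → New Business Certificate not required.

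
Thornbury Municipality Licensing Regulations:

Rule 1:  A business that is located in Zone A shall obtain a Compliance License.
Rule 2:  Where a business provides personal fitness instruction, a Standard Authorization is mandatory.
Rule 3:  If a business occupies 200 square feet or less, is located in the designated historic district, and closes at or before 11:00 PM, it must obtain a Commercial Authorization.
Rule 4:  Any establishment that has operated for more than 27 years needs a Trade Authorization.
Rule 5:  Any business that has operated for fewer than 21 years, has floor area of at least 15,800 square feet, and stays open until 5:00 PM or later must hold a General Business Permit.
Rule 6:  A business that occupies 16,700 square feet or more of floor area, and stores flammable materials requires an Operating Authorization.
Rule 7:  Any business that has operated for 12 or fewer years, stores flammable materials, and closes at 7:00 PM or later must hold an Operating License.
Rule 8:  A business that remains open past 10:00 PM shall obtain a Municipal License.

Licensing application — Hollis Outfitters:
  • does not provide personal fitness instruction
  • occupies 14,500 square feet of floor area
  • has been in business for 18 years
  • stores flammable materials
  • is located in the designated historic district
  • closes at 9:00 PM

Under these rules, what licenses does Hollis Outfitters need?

None

Rule 1: is located in the designated historic district (not: is located in Zone A) → Compliance License not required.
Rule 2: does not provide personal fitness instruction → Standard Authorization not required.
Rule 3: floor area 14,500 square feet > 200 square feet; is located in the designated historic district; closes 9:00 PM, at/before 11:00 PM → Commercial Authorization not required.
Rule 4: years in business 18 ≤ 27 → Trade Authorization not required.
Rule 5: years in business 18 < 21; floor area 14,500 square feet < 15,800 square feet; closes 9:00 PM, after 5:00 PM → General Business Permit not required.
Rule 6: floor area 14,500 square feet < 16,700 square feet; stores flammable materials → Operating Authorization not required.
Rule 7: years in business 18 > 12; stores flammable materials; closes 9:00 PM, after 7:00 PM → Operating License not required.
Rule 8: closes 9:00 PM, at/before 10:00 PM → Municipal License not required.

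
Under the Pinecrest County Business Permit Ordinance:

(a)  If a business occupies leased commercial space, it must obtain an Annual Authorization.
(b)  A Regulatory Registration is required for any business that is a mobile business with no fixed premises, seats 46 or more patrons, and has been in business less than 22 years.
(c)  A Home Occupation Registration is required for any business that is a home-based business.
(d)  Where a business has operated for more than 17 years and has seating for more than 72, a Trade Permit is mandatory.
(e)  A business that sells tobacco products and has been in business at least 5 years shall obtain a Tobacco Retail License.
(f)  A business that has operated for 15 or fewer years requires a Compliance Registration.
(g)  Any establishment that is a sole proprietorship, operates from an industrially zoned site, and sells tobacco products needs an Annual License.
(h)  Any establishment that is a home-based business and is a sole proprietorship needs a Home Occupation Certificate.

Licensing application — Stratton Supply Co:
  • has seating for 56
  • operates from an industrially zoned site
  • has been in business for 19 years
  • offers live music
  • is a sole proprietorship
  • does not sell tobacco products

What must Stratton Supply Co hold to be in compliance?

None

(a) operates from an industrially zoned site (not: occupies leased commercial space) → Annual Authorization not required.
(b) operates from an industrially zoned site (not: is a mobile business with no fixed premises); seating 56 ≥ 46; years in business 19 < 22 → Regulatory Registration not required.
(c) operates from an industrially zoned site (not: is a home-based business) → Home Occupation Registration not required.
(d) years in business 19 > 17; seating 56 ≤ 72 → Trade Permit not required.
(e) does not sell tobacco products; years in business 19 ≥ 5 → Tobacco Retail License not required.
(f) years in business 19 > 15 → Compliance Registration not required.
(g) is a sole proprietorship; operates from an industrially zoned site; does not sell tobacco products → Annual License not required.
(h) operates from an industrially zoned site (not: is a home-based business); is a sole proprietorship → Home Occupation Certificate not required.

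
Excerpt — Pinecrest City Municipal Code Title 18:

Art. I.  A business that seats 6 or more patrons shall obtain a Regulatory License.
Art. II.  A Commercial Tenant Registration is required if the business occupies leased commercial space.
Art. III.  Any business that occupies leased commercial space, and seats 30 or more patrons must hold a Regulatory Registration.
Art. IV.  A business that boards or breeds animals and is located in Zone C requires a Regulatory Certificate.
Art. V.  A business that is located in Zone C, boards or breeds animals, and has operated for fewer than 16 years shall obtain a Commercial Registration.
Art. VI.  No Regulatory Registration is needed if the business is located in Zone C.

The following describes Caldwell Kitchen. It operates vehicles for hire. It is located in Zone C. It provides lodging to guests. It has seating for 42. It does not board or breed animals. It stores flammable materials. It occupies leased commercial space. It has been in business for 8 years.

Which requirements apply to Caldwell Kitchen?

Art. I. seating 42 ≥ 6 → Regulatory License required.
Art. II. occupies leased commercial space → Commercial Tenant Registration required.
Art. III. occupies leased commercial space; seating 42 ≥ 30 → Regulatory Registration required.
Art. IV. does not board or breed animals; is located in Zone C → Regulatory Certificate not required.
Art. V. is located in Zone C; does not board or breed animals; years in business 8 < 16 → Commercial Registration not required.
Art. VI. is located in Zone C → exempt from Regulatory Registration.

Commercial Tenant Registration, Regulatory License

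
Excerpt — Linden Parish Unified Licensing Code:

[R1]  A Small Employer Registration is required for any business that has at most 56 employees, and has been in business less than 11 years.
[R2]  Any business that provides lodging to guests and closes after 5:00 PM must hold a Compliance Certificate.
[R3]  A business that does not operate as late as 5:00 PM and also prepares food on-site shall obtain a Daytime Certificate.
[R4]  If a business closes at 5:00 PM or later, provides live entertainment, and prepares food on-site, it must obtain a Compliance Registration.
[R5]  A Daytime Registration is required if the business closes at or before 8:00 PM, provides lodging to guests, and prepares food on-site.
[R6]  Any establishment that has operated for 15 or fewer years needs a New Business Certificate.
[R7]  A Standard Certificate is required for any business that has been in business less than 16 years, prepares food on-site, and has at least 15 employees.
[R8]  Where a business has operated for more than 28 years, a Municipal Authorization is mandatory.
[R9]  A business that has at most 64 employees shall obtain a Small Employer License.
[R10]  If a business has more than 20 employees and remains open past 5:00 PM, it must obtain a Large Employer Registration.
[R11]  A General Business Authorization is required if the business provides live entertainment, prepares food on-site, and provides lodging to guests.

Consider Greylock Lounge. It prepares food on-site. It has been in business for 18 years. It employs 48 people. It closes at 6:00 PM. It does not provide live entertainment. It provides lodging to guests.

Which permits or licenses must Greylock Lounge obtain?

Compliance Certificate, Daytime Registration, Large Employer Registration, Small Employer License

[R1] employees 48 ≤ 56; years in business 18 ≥ 11 → Small Employer Registration not required.
[R2] provides lodging to guests; closes 6:00 PM, after 5:00 PM → Compliance Certificate required.
[R3] closes 6:00 PM, after 5:00 PM; prepares food on-site → Daytime Certificate not required.
[R4] closes 6:00 PM, after 5:00 PM; does not provide live entertainment; prepares food on-site → Compliance Registration not required.
[R5] closes 6:00 PM, at/before 8:00 PM; provides lodging to guests; prepares food on-site → Daytime Registration required.
[R6] years in business 18 > 15 → New Business Certificate not required.
[R7] years in business 18 ≥ 16; prepares food on-site; employees 48 ≥ 15 → Standard Certificate not required.
[R8] years in business 18 ≤ 28 → Municipal Authorization not required.
[R9] employees 48 ≤ 64 → Small Employer License required.
[R10] employees 48 > 20; closes 6:00 PM, after 5:00 PM → Large Employer Registration required.
[R11] does not provide live entertainment; prepares food on-site; provides lodging to guests → General Business Authorization not required.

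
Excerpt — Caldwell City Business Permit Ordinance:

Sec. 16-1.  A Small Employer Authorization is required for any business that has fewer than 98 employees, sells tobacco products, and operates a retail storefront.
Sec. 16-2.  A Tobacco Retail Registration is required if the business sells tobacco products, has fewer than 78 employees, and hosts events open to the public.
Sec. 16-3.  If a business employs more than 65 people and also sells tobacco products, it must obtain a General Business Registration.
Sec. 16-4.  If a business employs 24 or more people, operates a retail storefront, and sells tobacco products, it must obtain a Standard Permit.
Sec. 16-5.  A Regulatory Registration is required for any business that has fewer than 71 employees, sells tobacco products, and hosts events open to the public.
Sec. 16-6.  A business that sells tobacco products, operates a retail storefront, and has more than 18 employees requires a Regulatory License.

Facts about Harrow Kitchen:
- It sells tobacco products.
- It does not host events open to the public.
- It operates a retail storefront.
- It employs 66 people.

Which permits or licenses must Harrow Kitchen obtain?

Sec. 16-1. employees 66 < 98; sells tobacco products; operates a retail storefront → Small Employer Authorization required.
Sec. 16-2. sells tobacco products; employees 66 < 78; does not host events open to the public → Tobacco Retail Registration not required.
Sec. 16-3. employees 66 > 65; sells tobacco products → General Business Registration required.
Sec. 16-4. employees 66 ≥ 24; operates a retail storefront; sells tobacco products → Standard Permit required.
Sec. 16-5. employees 66 < 71; sells tobacco products; does not host events open to the public → Regulatory Registration not required.
Sec. 16-6. sells tobacco products; operates a retail storefront; employees 66 > 18 → Regulatory License required.

General Business Registration, Regulatory License, Small Employer Authorization, Standard Permit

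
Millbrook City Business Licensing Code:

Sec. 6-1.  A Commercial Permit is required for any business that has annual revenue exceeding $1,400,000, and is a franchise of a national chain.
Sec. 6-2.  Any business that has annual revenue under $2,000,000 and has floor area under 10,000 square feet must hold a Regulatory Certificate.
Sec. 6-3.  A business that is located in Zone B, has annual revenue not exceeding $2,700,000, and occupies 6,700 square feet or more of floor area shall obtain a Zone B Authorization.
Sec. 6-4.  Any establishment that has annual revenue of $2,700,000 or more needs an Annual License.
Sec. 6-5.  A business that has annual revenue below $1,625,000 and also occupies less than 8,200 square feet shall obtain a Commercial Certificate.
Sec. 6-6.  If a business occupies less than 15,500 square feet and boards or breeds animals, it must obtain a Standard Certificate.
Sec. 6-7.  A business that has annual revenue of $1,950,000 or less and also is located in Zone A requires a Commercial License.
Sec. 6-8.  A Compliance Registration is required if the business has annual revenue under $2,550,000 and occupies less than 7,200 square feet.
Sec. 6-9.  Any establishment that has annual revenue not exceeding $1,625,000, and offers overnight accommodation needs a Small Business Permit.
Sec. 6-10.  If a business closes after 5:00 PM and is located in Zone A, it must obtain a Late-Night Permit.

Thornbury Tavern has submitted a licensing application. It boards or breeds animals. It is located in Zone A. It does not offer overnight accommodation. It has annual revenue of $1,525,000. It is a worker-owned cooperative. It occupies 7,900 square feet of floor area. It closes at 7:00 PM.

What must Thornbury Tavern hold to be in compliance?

Sec. 6-1. revenue $1,525,000 > $1,400,000; is a worker-owned cooperative (not: is a franchise of a national chain) → Commercial Permit not required.
Sec. 6-2. revenue $1,525,000 < $2,000,000; floor area 7,900 square feet < 10,000 square feet → Regulatory Certificate required.
Sec. 6-3. is located in Zone A (not: is located in Zone B); revenue $1,525,000 ≤ $2,700,000; floor area 7,900 square feet ≥ 6,700 square feet → Zone B Authorization not required.
Sec. 6-4. revenue $1,525,000 < $2,700,000 → Annual License not required.
Sec. 6-5. revenue $1,525,000 < $1,625,000; floor area 7,900 square feet < 8,200 square feet → Commercial Certificate required.
Sec. 6-6. floor area 7,900 square feet < 15,500 square feet; boards or breeds animals → Standard Certificate required.
Sec. 6-7. revenue $1,525,000 ≤ $1,950,000; is located in Zone A → Commercial License required.
Sec. 6-8. revenue $1,525,000 < $2,550,000; floor area 7,900 square feet ≥ 7,200 square feet → Compliance Registration not required.
Sec. 6-9. revenue $1,525,000 ≤ $1,625,000; does not offer overnight accommodation → Small Business Permit not required.
Sec. 6-10. closes 7:00 PM, after 5:00 PM; is located in Zone A → Late-Night Permit required.

Commercial Certificate, Commercial License, Late-Night Permit, Regulatory Certificate, Standard Certificate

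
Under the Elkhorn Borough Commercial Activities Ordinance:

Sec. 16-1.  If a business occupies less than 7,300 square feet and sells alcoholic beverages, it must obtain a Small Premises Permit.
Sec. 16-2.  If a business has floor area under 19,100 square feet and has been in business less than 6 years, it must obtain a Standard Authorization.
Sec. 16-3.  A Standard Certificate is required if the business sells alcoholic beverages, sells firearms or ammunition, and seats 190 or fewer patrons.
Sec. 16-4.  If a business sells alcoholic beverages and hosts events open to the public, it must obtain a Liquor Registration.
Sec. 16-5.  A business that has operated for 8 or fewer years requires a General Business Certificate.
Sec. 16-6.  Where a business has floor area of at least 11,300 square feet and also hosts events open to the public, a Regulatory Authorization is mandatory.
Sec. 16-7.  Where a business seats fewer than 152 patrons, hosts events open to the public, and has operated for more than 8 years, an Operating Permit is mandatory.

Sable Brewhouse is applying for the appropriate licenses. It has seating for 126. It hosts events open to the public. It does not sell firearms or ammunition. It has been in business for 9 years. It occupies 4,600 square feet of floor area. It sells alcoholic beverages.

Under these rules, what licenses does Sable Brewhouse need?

Sec. 16-1. floor area 4,600 square feet < 7,300 square feet; sells alcoholic beverages → Small Premises Permit required.
Sec. 16-2. floor area 4,600 square feet < 19,100 square feet; years in business 9 ≥ 6 → Standard Authorization not required.
Sec. 16-3. sells alcoholic beverages; does not sell firearms or ammunition; seating 126 ≤ 190 → Standard Certificate not required.
Sec. 16-4. sells alcoholic beverages; hosts events open to the public → Liquor Registration required.
Sec. 16-5. years in business 9 > 8 → General Business Certificate not required.
Sec. 16-6. floor area 4,600 square feet < 11,300 square feet; hosts events open to the public → Regulatory Authorization not required.
Sec. 16-7. seating 126 < 152; hosts events open to the public; years in business 9 > 8 → Operating Permit required.

Liquor Registration, Operating Permit, Small Premises Permit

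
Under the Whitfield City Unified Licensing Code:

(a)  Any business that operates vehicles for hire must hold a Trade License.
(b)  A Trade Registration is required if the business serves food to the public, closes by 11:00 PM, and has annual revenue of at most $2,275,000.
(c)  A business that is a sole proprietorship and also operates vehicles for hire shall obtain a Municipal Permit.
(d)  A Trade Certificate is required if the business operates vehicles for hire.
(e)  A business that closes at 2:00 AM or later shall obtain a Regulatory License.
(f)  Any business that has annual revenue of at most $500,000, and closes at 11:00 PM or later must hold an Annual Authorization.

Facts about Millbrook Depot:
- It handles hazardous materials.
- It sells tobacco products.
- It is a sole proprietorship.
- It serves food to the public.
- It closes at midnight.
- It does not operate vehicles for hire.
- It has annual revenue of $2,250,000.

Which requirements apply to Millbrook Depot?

(a) does not operate vehicles for hire → Trade License not required.
(b) serves food to the public; closes midnight, after 11:00 PM; revenue $2,250,000 ≤ $2,275,000 → Trade Registration not required.
(c) is a sole proprietorship; does not operate vehicles for hire → Municipal Permit not required.
(d) does not operate vehicles for hire → Trade Certificate not required.
(e) closes midnight, at/before 2:00 AM → Regulatory License not required.
(f) revenue $2,250,000 > $500,000; closes midnight, after 11:00 PM → Annual Authorization not required.

None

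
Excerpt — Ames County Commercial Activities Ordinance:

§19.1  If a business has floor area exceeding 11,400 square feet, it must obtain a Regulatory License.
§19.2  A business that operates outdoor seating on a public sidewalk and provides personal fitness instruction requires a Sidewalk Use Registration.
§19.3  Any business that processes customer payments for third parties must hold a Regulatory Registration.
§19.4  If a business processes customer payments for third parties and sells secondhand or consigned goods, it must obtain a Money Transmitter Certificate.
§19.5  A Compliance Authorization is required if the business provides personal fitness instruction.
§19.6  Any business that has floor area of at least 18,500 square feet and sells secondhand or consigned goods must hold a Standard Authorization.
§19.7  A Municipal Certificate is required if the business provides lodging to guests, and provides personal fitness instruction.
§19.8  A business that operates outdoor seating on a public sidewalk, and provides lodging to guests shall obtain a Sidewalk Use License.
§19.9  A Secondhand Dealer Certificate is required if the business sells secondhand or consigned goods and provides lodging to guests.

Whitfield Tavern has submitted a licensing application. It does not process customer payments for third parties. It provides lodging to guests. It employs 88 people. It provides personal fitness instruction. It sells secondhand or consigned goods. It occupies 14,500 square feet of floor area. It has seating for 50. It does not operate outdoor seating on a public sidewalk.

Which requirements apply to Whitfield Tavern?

§19.1 floor area 14,500 square feet > 11,400 square feet → Regulatory License required.
§19.2 does not operate outdoor seating on a public sidewalk; provides personal fitness instruction → Sidewalk Use Registration not required.
§19.3 does not process customer payments for third parties → Regulatory Registration not required.
§19.4 does not process customer payments for third parties; sells secondhand or consigned goods → Money Transmitter Certificate not required.
§19.5 provides personal fitness instruction → Compliance Authorization required.
§19.6 floor area 14,500 square feet < 18,500 square feet; sells secondhand or consigned goods → Standard Authorization not required.
§19.7 provides lodging to guests; provides personal fitness instruction → Municipal Certificate required.
§19.8 does not operate outdoor seating on a public sidewalk; provides lodging to guests → Sidewalk Use License not required.
§19.9 sells secondhand or consigned goods; provides lodging to guests → Secondhand Dealer Certificate required.

Compliance Authorization, Municipal Certificate, Regulatory License, Secondhand Dealer Certificate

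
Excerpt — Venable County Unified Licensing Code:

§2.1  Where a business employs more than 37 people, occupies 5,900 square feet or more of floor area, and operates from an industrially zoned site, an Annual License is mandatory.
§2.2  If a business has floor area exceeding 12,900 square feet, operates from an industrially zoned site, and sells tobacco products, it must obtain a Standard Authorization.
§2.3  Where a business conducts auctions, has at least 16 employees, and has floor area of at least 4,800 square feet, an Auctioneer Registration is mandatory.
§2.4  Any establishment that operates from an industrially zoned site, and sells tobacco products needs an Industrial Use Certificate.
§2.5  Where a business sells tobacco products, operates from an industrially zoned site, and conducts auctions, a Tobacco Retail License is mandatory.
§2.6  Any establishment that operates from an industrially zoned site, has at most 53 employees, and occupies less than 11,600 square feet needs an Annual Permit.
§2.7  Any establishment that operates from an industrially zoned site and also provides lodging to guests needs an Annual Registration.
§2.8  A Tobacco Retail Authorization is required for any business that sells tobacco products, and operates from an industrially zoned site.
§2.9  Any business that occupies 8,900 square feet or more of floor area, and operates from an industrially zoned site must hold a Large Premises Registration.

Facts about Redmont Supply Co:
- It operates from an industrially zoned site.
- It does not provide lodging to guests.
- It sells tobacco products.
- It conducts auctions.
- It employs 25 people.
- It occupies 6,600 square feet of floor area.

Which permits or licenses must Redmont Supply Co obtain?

§2.1 employees 25 ≤ 37; floor area 6,600 square feet ≥ 5,900 square feet; operates from an industrially zoned site → Annual License not required.
§2.2 floor area 6,600 square feet ≤ 12,900 square feet; operates from an industrially zoned site; sells tobacco products → Standard Authorization not required.
§2.3 conducts auctions; employees 25 ≥ 16; floor area 6,600 square feet ≥ 4,800 square feet → Auctioneer Registration required.
§2.4 operates from an industrially zoned site; sells tobacco products → Industrial Use Certificate required.
§2.5 sells tobacco products; operates from an industrially zoned site; conducts auctions → Tobacco Retail License required.
§2.6 operates from an industrially zoned site; employees 25 ≤ 53; floor area 6,600 square feet < 11,600 square feet → Annual Permit required.
§2.7 operates from an industrially zoned site; does not provide lodging to guests → Annual Registration not required.
§2.8 sells tobacco products; operates from an industrially zoned site → Tobacco Retail Authorization required.
§2.9 floor area 6,600 square feet < 8,900 square feet; operates from an industrially zoned site → Large Premises Registration not required.

Annual Permit, Auctioneer Registration, Industrial Use Certificate, Tobacco Retail Authorization, Tobacco Retail License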